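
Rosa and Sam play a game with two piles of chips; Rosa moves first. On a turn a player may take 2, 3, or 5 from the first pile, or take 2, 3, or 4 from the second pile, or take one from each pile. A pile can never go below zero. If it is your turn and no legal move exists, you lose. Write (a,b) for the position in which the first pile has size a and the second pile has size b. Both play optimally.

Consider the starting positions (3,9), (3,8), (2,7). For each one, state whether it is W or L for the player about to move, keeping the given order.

Positions with no move are L. A position that does have a move is losing for the player to move precisely when every available move leads to a winning position for the opponent. Fill in the labels:
No move ever increases a pile, so every position that can arise here has a ≤ 3 and b ≤ 9; it is enough to label the cells with 0 ≤ a ≤ 3 and 0 ≤ b ≤ 9.
Every move lowers a or b (never raises either), so fill the grid row by row in increasing a, and left to right within a row: each cell's successors are then already labelled.
      b=0  b=1  b=2  b=3  b=4  b=5  b=6  b=7  b=8  b=9
a=0:    L    L    W    W    W    W    L    L    W    W
a=1:    L    W    W    W    W    L    L    W    W    W
a=2:    W    W    L    L    W    W    W    W    L    L
a=3:    W    W    L    W    W    W    W    W    L    W
Cells with no legal move (terminal, hence L): (0,0), (0,1), (1,0).
The remaining L cells, each justified by listing all of its moves:
(0,6): moves to (0,4)(W), (0,3)(W), (0,2)(W); every one is W ⇒ L
(0,7): moves to (0,5)(W), (0,4)(W), (0,3)(W); every one is W ⇒ L
(1,5): moves to (1,3)(W), (1,2)(W), (1,1)(W), (0,4)(W); every one is W ⇒ L
(1,6): moves to (1,4)(W), (1,3)(W), (1,2)(W), (0,5)(W); every one is W ⇒ L
(2,2): moves to (0,2)(W), (2,0)(W), (1,1)(W); every one is W ⇒ L
(2,3): moves to (0,3)(W), (2,1)(W), (2,0)(W), (1,2)(W); every one is W ⇒ L
(2,8): moves to (0,8)(W), (2,6)(W), (2,5)(W), (2,4)(W), (1,7)(W); every one is W ⇒ L
(2,9): moves to (0,9)(W), (2,7)(W), (2,6)(W), (2,5)(W), (1,8)(W); every one is W ⇒ L
(3,2): moves to (1,2)(W), (0,2)(W), (3,0)(W), (2,1)(W); every one is W ⇒ L
(3,8): moves to (1,8)(W), (0,8)(W), (3,6)(W), (3,5)(W), (3,4)(W), (2,7)(W); every one is W ⇒ L
Every other cell has at least one move into one of the L cells above, so it is W.
(3,9): the move to (2,8) reaches an L cell, so W
(3,8): one of the L cells justified above, so L
(2,7): the move to (0,7) reaches an L cell, so W

(3,9): W, (3,8): L, (2,7): W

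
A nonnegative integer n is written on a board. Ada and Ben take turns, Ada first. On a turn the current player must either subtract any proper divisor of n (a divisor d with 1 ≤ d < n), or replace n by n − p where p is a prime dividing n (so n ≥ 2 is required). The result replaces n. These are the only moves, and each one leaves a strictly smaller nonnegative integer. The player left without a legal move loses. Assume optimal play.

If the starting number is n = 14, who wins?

Ben wins.

Use the standard recursion: the mover loses at a terminal position; elsewhere, the mover wins exactly when some move hands the opponent an L position.
n=0: no move → L
n=1: no move → L
n=2: W (go to 0, an L position)
n=3: W (go to 0, an L position)
n=4: L (options 2(W), 3(W) are all W)
n=5: W (go to 0, an L position)
n=6: W (go to 4, an L position)
n=7: W (go to 0, an L position)
n=8: W (go to 4, an L position)
n=9: L (options 6(W), 8(W) are all W)
n=10: W (go to 9, an L position)
n=11: W (go to 0, an L position)
n=12: W (go to 9, an L position)
n=13: W (go to 0, an L position)
n=14: L (options 7(W), 12(W), 13(W) are all W)
Every move from 14 reaches a W position, so the mover loses.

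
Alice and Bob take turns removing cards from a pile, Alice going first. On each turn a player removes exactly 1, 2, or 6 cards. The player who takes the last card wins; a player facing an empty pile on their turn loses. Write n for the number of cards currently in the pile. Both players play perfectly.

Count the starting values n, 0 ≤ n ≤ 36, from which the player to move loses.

11

Compute win/loss labels from the base case upward. A position with no move is L. Any other position is W if it can reach an L in one move, else L.
n=0: no move → L
n=1: →0(L), so W
n=2: →0(L), so W
n=3: →2(W), 1(W) — all W, so L
n=4: →3(L), so W
n=5: →3(L), so W
n=6: →0(L), so W
n=7: →6(W), 5(W), 1(W) — all W, so L
n=8: →7(L), so W
n=9: →7(L), so W
n=10: →9(W), 8(W), 4(W) — all W, so L
n=11: →10(L), so W
n=12: →10(L), so W
n=13: →7(L), so W
n=14: →13(W), 12(W), 8(W) — all W, so L
n=15: →14(L), so W
n=16: →14(L), so W
n=17: →16(W), 15(W), 11(W) — all W, so L
n=18: →17(L), so W
n=19: →17(L), so W
n=20: →14(L), so W
n=21: →20(W), 19(W), 15(W) — all W, so L
n=22: →21(L), so W
n=23: →21(L), so W
n=24: →23(W), 22(W), 18(W) — all W, so L
n=25: →24(L), so W
n=26: →24(L), so W
n=27: →21(L), so W
n=28: →27(W), 26(W), 22(W) — all W, so L
n=29: →28(L), so W
n=30: →28(L), so W
n=31: →30(W), 29(W), 25(W) — all W, so L
n=32: →31(L), so W
n=33: →31(L), so W
n=34: →28(L), so W
n=35: →34(W), 33(W), 29(W) — all W, so L
n=36: →35(L), so W
L entries with 0 ≤ n ≤ 36: n = 0, 3, 7, 10, 14, 17, 21, 24, 28, 31, 35; that makes 11.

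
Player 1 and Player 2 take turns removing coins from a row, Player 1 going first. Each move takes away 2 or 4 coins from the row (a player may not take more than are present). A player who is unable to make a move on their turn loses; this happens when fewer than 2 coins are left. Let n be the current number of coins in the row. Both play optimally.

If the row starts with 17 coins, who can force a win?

Use the standard recursion: the mover loses at a terminal position; elsewhere, the mover wins exactly when some move hands the opponent an L position.
n=0: no move → L
n=1: no move → L
n=2: reaches L-position 0 → W
n=3: reaches L-position 1 → W
n=4: reaches L-position 0 → W
n=5: reaches L-position 1 → W
n=6: only reaches 4(W), 2(W), all W → L
n=7: only reaches 5(W), 3(W), all W → L
n=8: reaches L-position 6 → W
n=9: reaches L-position 7 → W
n=10: reaches L-position 6 → W
n=11: reaches L-position 7 → W
n=12: only reaches 10(W), 8(W), all W → L
n=13: only reaches 11(W), 9(W), all W → L
n=14: reaches L-position 12 → W
n=15: reaches L-position 13 → W
n=16: reaches L-position 12 → W
n=17: reaches L-position 13 → W
The starting position 17 is W: Player 1 should remove 4, leaving 13, handing over an L position.

Player 1 wins.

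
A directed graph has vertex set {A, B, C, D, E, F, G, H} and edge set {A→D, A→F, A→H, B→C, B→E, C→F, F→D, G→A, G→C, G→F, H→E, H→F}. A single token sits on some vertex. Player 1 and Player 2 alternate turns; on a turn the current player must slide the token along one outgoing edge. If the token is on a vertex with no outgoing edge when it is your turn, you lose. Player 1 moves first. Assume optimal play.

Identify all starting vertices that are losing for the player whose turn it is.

C, D, E

Classify positions by backward induction: terminal positions (no move available) are L. From any other position, the mover wins iff some move reaches an L.
Every edge goes from a vertex to one that appears earlier in the order D, E, F, H, C, A, G, B, so processing vertices in that order labels each vertex after all of its successors.
D: no outgoing edge → L
E: no outgoing edge → L
F: reaches L-position D → W
H: reaches L-position E → W
C: only reaches F(W), which is W → L
A: reaches L-position D → W
G: reaches L-position C → W
B: reaches L-position C → W
Reading off the rows marked L gives the requested list; there are 3 such vertices.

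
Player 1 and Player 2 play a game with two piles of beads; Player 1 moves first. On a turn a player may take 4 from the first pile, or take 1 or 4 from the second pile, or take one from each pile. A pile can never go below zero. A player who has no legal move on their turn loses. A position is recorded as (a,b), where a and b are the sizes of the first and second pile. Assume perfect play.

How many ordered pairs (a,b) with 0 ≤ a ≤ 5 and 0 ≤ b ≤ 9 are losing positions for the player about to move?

Compute win/loss labels from the base case upward. A position with no move is L. Any other position is W if it can reach an L in one move, else L.
Every move lowers a or b (never raises either), so fill the grid row by row in increasing a, and left to right within a row: each cell's successors are then already labelled.
      b=0  b=1  b=2  b=3  b=4  b=5  b=6  b=7  b=8  b=9
a=0:    L    W    L    W    W    L    W    L    W    W
a=1:    L    W    L    W    W    L    W    L    W    W
a=2:    L    W    L    W    W    L    W    L    W    W
a=3:    L    W    L    W    W    L    W    L    W    W
a=4:    W    W    W    W    L    W    W    W    W    L
a=5:    W    L    W    L    W    W    L    W    L    W
Cells with no legal move (terminal, hence L): (0,0), (1,0), (2,0), (3,0).
The remaining L cells, each justified by listing all of its moves:
(0,2): →(0,1)(W) only, which is W, so L
(0,5): →(0,4)(W), (0,1)(W) — all W, so L
(0,7): →(0,6)(W), (0,3)(W) — all W, so L
(1,2): →(1,1)(W), (0,1)(W) — all W, so L
(1,5): →(1,4)(W), (1,1)(W), (0,4)(W) — all W, so L
(1,7): →(1,6)(W), (1,3)(W), (0,6)(W) — all W, so L
(2,2): →(2,1)(W), (1,1)(W) — all W, so L
(2,5): →(2,4)(W), (2,1)(W), (1,4)(W) — all W, so L
(2,7): →(2,6)(W), (2,3)(W), (1,6)(W) — all W, so L
(3,2): →(3,1)(W), (2,1)(W) — all W, so L
(3,5): →(3,4)(W), (3,1)(W), (2,4)(W) — all W, so L
(3,7): →(3,6)(W), (3,3)(W), (2,6)(W) — all W, so L
(4,4): →(0,4)(W), (4,3)(W), (4,0)(W), (3,3)(W) — all W, so L
(4,9): →(0,9)(W), (4,8)(W), (4,5)(W), (3,8)(W) — all W, so L
(5,1): →(1,1)(W), (5,0)(W), (4,0)(W) — all W, so L
(5,3): →(1,3)(W), (5,2)(W), (4,2)(W) — all W, so L
(5,6): →(1,6)(W), (5,5)(W), (5,2)(W), (4,5)(W) — all W, so L
(5,8): →(1,8)(W), (5,7)(W), (5,4)(W), (4,7)(W) — all W, so L
Every other cell has at least one move into one of the L cells above, so it is W.
L cells per row: a=0: 4, a=1: 4, a=2: 4, a=3: 4, a=4: 2, a=5: 4; total 22.

22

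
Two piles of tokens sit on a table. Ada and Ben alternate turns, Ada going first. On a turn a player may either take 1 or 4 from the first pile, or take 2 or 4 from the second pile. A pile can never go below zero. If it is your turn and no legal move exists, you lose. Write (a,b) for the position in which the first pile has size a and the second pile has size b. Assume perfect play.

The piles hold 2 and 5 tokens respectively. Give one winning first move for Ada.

Label each position W (a win for the player to move) or L (a loss). A position with no legal move is L; any other position is W exactly when some move reaches an L, and L when every move reaches a W.
No move ever increases a pile, so every position that can arise here has a ≤ 2 and b ≤ 5; it is enough to label the cells with 0 ≤ a ≤ 2 and 0 ≤ b ≤ 5.
Every move lowers a or b (never raises either), so fill the grid row by row in increasing a, and left to right within a row: each cell's successors are then already labelled.
      b=0  b=1  b=2  b=3  b=4  b=5
a=0:    L    L    W    W    W    W
a=1:    W    W    L    L    W    W
a=2:    L    L    W    W    W    W
Cells with no legal move (terminal, hence L): (0,0), (0,1).
The remaining L cells, each justified by listing all of its moves:
(1,2): only reaches (0,2)(W), (1,0)(W), all W → L
(1,3): only reaches (0,3)(W), (1,1)(W), all W → L
(2,0): only reaches (1,0)(W), which is W → L
(2,1): only reaches (1,1)(W), which is W → L
Every other cell has at least one move into one of the L cells above, so it is W.
From (2,5), the L positions reachable in one move are: (2,1).

Move to (2,1).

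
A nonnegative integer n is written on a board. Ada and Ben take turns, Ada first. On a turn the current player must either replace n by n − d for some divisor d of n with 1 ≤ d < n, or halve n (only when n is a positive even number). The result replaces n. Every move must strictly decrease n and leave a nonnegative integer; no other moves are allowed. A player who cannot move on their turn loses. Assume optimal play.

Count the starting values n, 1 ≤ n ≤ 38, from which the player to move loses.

19

Label each position W (a win for the player to move) or L (a loss). A position with no legal move is L; any other position is W exactly when some move reaches an L, and L when every move reaches a W.
n=0: no move → L
n=1: no move → L
n=2: W (go to 1, an L position)
n=3: L (sole option 2(W) is W)
n=4: W (go to 3, an L position)
n=5: L (sole option 4(W) is W)
n=6: W (go to 3, an L position)
n=7: L (sole option 6(W) is W)
n=8: W (go to 7, an L position)
n=9: L (options 6(W), 8(W) are all W)
n=10: W (go to 5, an L position)
n=11: L (sole option 10(W) is W)
n=12: W (go to 9, an L position)
n=13: L (sole option 12(W) is W)
n=14: W (go to 7, an L position)
n=15: L (options 10(W), 12(W), 14(W) are all W)
n=16: W (go to 15, an L position)
n=17: L (sole option 16(W) is W)
n=18: W (go to 9, an L position)
n=19: L (sole option 18(W) is W)
n=20: W (go to 15, an L position)
n=21: L (options 14(W), 18(W), 20(W) are all W)
n=22: W (go to 11, an L position)
n=23: L (sole option 22(W) is W)
n=24: W (go to 21, an L position)
n=25: L (options 20(W), 24(W) are all W)
n=26: W (go to 13, an L position)
n=27: L (options 18(W), 24(W), 26(W) are all W)
n=28: W (go to 21, an L position)
n=29: L (sole option 28(W) is W)
n=30: W (go to 15, an L position)
n=31: L (sole option 30(W) is W)
n=32: W (go to 31, an L position)
n=33: L (options 22(W), 30(W), 32(W) are all W)
n=34: W (go to 17, an L position)
n=35: L (options 28(W), 30(W), 34(W) are all W)
n=36: W (go to 27, an L position)
n=37: L (sole option 36(W) is W)
n=38: W (go to 19, an L position)
L entries with 1 ≤ n ≤ 38 (n=0 is outside the asked range and is not counted): n = 1, 3, 5, 7, 9, 11, 13, 15, 17, 19, 21, 23, 25, 27, 29, 31, 33, 35, 37; that makes 19.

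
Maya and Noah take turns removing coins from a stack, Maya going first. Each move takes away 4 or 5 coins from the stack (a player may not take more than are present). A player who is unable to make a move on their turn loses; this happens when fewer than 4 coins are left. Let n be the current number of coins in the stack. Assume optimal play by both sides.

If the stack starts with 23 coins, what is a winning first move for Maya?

Classify positions by backward induction: terminal positions (no move available) are L. From any other position, the mover wins iff some move reaches an L.
n=0: no move → L
n=1: no move → L
n=2: no move → L
n=3: no move → L
n=4: can move to 0, which is L ⇒ W
n=5: can move to 1, which is L ⇒ W
n=6: can move to 2, which is L ⇒ W
n=7: can move to 3, which is L ⇒ W
n=8: can move to 3, which is L ⇒ W
n=9: moves to 5(W), 4(W); every one is W ⇒ L
n=10: moves to 6(W), 5(W); every one is W ⇒ L
n=11: moves to 7(W), 6(W); every one is W ⇒ L
n=12: moves to 8(W), 7(W); every one is W ⇒ L
n=13: can move to 9, which is L ⇒ W
n=14: can move to 10, which is L ⇒ W
n=15: can move to 11, which is L ⇒ W
n=16: can move to 12, which is L ⇒ W
n=17: can move to 12, which is L ⇒ W
n=18: moves to 14(W), 13(W); every one is W ⇒ L
n=19: moves to 15(W), 14(W); every one is W ⇒ L
n=20: moves to 16(W), 15(W); every one is W ⇒ L
n=21: moves to 17(W), 16(W); every one is W ⇒ L
n=22: can move to 18, which is L ⇒ W
n=23: can move to 19, which is L ⇒ W
From 23, the L positions reachable in one move are: 19, 18. Any move reaching one of these is winning.

Remove 4, leaving 19.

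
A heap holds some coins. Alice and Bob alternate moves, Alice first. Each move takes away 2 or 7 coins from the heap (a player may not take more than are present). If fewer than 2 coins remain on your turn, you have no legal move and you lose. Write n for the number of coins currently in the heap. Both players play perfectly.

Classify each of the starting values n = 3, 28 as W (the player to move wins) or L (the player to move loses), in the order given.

3: W, 28: L

Compute win/loss labels from the base case upward. A position with no move is L. Any other position is W if it can reach an L in one move, else L.
n=0: no move → L
n=1: no move → L
n=2: can move to 0, which is L ⇒ W
n=3: can move to 1, which is L ⇒ W
n=4: the only move is to 2(W), a W ⇒ L
n=5: the only move is to 3(W), a W ⇒ L
n=6: can move to 4, which is L ⇒ W
n=7: can move to 5, which is L ⇒ W
n=8: can move to 1, which is L ⇒ W
n=9: moves to 7(W), 2(W); every one is W ⇒ L
n=10: moves to 8(W), 3(W); every one is W ⇒ L
n=11: can move to 9, which is L ⇒ W
n=12: can move to 10, which is L ⇒ W
n=13: moves to 11(W), 6(W); every one is W ⇒ L
n=14: moves to 12(W), 7(W); every one is W ⇒ L
n=15: can move to 13, which is L ⇒ W
n=16: can move to 14, which is L ⇒ W
n=17: can move to 10, which is L ⇒ W
n=18: moves to 16(W), 11(W); every one is W ⇒ L
n=19: moves to 17(W), 12(W); every one is W ⇒ L
n=20: can move to 18, which is L ⇒ W
n=21: can move to 19, which is L ⇒ W
n=22: moves to 20(W), 15(W); every one is W ⇒ L
n=23: moves to 21(W), 16(W); every one is W ⇒ L
n=24: can move to 22, which is L ⇒ W
n=25: can move to 23, which is L ⇒ W
n=26: can move to 19, which is L ⇒ W
n=27: moves to 25(W), 20(W); every one is W ⇒ L
n=28: moves to 26(W), 21(W); every one is W ⇒ L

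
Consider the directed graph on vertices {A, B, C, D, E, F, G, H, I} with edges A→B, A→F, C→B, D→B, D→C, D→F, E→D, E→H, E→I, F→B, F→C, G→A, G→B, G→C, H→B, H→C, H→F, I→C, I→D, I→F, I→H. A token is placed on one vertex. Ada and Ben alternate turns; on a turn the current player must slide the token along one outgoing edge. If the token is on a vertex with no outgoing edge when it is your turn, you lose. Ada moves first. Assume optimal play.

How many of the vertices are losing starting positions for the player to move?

Build the W/L table. Terminal = L. A non-terminal position is W if it has a move to some L; otherwise it is L.
Every edge goes from a vertex to one that appears earlier in the order B, C, F, D, H, A, G, I, E, so processing vertices in that order labels each vertex after all of its successors.
B: no outgoing edge → L
C: reaches L-position B → W
F: reaches L-position B → W
D: reaches L-position B → W
H: reaches L-position B → W
A: reaches L-position B → W
G: reaches L-position B → W
I: only reaches H(W), D(W), F(W), C(W), all W → L
E: reaches L-position I → W
The L vertices are B, I; that is 2 in all.

2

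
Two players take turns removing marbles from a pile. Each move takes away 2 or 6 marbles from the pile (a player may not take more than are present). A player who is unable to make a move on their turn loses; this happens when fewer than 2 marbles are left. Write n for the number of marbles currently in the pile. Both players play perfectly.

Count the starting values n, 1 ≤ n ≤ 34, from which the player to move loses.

Build the W/L table. Terminal = L. A non-terminal position is W if it has a move to some L; otherwise it is L.
n=0: no move → L
n=1: no move → L
n=2: →0(L), so W
n=3: →1(L), so W
n=4: →2(W) only, which is W, so L
n=5: →3(W) only, which is W, so L
n=6: →4(L), so W
n=7: →5(L), so W
n=8: →6(W), 2(W) — all W, so L
n=9: →7(W), 3(W) — all W, so L
n=10: →8(L), so W
n=11: →9(L), so W
n=12: →10(W), 6(W) — all W, so L
n=13: →11(W), 7(W) — all W, so L
n=14: →12(L), so W
n=15: →13(L), so W
n=16: →14(W), 10(W) — all W, so L
n=17: →15(W), 11(W) — all W, so L
n=18: →16(L), so W
n=19: →17(L), so W
n=20: →18(W), 14(W) — all W, so L
n=21: →19(W), 15(W) — all W, so L
n=22: →20(L), so W
n=23: →21(L), so W
n=24: →22(W), 18(W) — all W, so L
n=25: →23(W), 19(W) — all W, so L
n=26: →24(L), so W
n=27: →25(L), so W
n=28: →26(W), 22(W) — all W, so L
n=29: →27(W), 23(W) — all W, so L
n=30: →28(L), so W
n=31: →29(L), so W
n=32: →30(W), 26(W) — all W, so L
n=33: →31(W), 27(W) — all W, so L
n=34: →32(L), so W
L entries with 1 ≤ n ≤ 34 (n=0 is outside the asked range and is not counted): n = 1, 4, 5, 8, 9, 12, 13, 16, 17, 20, 21, 24, 25, 28, 29, 32, 33; that makes 17.

17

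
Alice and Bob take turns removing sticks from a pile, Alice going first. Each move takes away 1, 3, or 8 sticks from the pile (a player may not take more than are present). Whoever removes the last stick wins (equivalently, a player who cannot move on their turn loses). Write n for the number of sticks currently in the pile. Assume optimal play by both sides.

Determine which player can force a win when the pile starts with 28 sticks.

Compute win/loss labels from the base case upward. A position with no move is L. Any other position is W if it can reach an L in one move, else L.
n=0: no move → L
n=1: reaches L-position 0 → W
n=2: only reaches 1(W), which is W → L
n=3: reaches L-position 2 → W
n=4: only reaches 3(W), 1(W), all W → L
n=5: reaches L-position 4 → W
n=6: only reaches 5(W), 3(W), all W → L
n=7: reaches L-position 6 → W
n=8: reaches L-position 0 → W
n=9: reaches L-position 6 → W
n=10: reaches L-position 2 → W
n=11: only reaches 10(W), 8(W), 3(W), all W → L
n=12: reaches L-position 11 → W
n=13: only reaches 12(W), 10(W), 5(W), all W → L
n=14: reaches L-position 13 → W
n=15: only reaches 14(W), 12(W), 7(W), all W → L
n=16: reaches L-position 15 → W
n=17: only reaches 16(W), 14(W), 9(W), all W → L
n=18: reaches L-position 17 → W
n=19: reaches L-position 11 → W
n=20: reaches L-position 17 → W
n=21: reaches L-position 13 → W
n=22: only reaches 21(W), 19(W), 14(W), all W → L
n=23: reaches L-position 22 → W
n=24: only reaches 23(W), 21(W), 16(W), all W → L
n=25: reaches L-position 24 → W
n=26: only reaches 25(W), 23(W), 18(W), all W → L
n=27: reaches L-position 26 → W
n=28: only reaches 27(W), 25(W), 20(W), all W → L
Every move from 28 reaches a W position, so the mover loses.

Bob wins.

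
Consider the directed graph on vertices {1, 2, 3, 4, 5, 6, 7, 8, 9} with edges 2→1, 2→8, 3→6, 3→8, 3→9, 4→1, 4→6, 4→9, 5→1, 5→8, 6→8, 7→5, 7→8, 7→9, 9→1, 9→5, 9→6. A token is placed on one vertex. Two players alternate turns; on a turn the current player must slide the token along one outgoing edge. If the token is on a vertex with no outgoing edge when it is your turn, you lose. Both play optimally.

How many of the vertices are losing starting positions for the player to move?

2

Label each position W (a win for the player to move) or L (a loss). A position with no legal move is L; any other position is W exactly when some move reaches an L, and L when every move reaches a W.
Every edge goes from a vertex to one that appears earlier in the order 1, 8, 2, 6, 5, 9, 3, 4, 7, so processing vertices in that order labels each vertex after all of its successors.
1: no outgoing edge → L
8: no outgoing edge → L
2: can move to 8, which is L ⇒ W
6: can move to 8, which is L ⇒ W
5: can move to 8, which is L ⇒ W
9: can move to 1, which is L ⇒ W
3: can move to 8, which is L ⇒ W
4: can move to 1, which is L ⇒ W
7: can move to 8, which is L ⇒ W
The L vertices are 1, 8; that is 2 in all.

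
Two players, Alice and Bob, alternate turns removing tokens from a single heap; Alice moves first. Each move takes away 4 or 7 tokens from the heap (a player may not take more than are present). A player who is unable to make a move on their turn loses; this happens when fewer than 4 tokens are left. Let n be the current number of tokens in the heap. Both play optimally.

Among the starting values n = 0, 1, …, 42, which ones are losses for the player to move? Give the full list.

0, 1, 2, 3, 11, 12, 13, 14, 22, 23, 24, 25, 33, 34, 35, 36

Classify positions by backward induction: terminal positions (no move available) are L. From any other position, the mover wins iff some move reaches an L.
n=0: no move → L
n=1: no move → L
n=2: no move → L
n=3: no move → L
n=4: can move to 0, which is L ⇒ W
n=5: can move to 1, which is L ⇒ W
n=6: can move to 2, which is L ⇒ W
n=7: can move to 3, which is L ⇒ W
n=8: can move to 1, which is L ⇒ W
n=9: can move to 2, which is L ⇒ W
n=10: can move to 3, which is L ⇒ W
n=11: moves to 7(W), 4(W); every one is W ⇒ L
n=12: moves to 8(W), 5(W); every one is W ⇒ L
n=13: moves to 9(W), 6(W); every one is W ⇒ L
n=14: moves to 10(W), 7(W); every one is W ⇒ L
n=15: can move to 11, which is L ⇒ W
n=16: can move to 12, which is L ⇒ W
n=17: can move to 13, which is L ⇒ W
n=18: can move to 14, which is L ⇒ W
n=19: can move to 12, which is L ⇒ W
n=20: can move to 13, which is L ⇒ W
n=21: can move to 14, which is L ⇒ W
n=22: moves to 18(W), 15(W); every one is W ⇒ L
n=23: moves to 19(W), 16(W); every one is W ⇒ L
n=24: moves to 20(W), 17(W); every one is W ⇒ L
n=25: moves to 21(W), 18(W); every one is W ⇒ L
n=26: can move to 22, which is L ⇒ W
n=27: can move to 23, which is L ⇒ W
n=28: can move to 24, which is L ⇒ W
n=29: can move to 25, which is L ⇒ W
n=30: can move to 23, which is L ⇒ W
n=31: can move to 24, which is L ⇒ W
n=32: can move to 25, which is L ⇒ W
n=33: moves to 29(W), 26(W); every one is W ⇒ L
n=34: moves to 30(W), 27(W); every one is W ⇒ L
n=35: moves to 31(W), 28(W); every one is W ⇒ L
n=36: moves to 32(W), 29(W); every one is W ⇒ L
n=37: can move to 33, which is L ⇒ W
n=38: can move to 34, which is L ⇒ W
n=39: can move to 35, which is L ⇒ W
n=40: can move to 36, which is L ⇒ W
n=41: can move to 34, which is L ⇒ W
n=42: can move to 35, which is L ⇒ W
The losing starting values of n are exactly the entries labelled L in this table (16 of them).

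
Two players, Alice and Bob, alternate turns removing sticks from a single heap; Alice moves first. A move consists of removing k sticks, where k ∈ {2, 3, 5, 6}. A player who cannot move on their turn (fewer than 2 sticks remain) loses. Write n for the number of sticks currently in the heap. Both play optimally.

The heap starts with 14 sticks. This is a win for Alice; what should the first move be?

Positions with no move are L. A position that does have a move is losing for the player to move precisely when every available move leads to a winning position for the opponent. Fill in the labels:
n=0: no move → L
n=1: no move → L
n=2: reaches L-position 0 → W
n=3: reaches L-position 1 → W
n=4: reaches L-position 1 → W
n=5: reaches L-position 0 → W
n=6: reaches L-position 1 → W
n=7: reaches L-position 1 → W
n=8: only reaches 6(W), 5(W), 3(W), 2(W), all W → L
n=9: only reaches 7(W), 6(W), 4(W), 3(W), all W → L
n=10: reaches L-position 8 → W
n=11: reaches L-position 9 → W
n=12: reaches L-position 9 → W
n=13: reaches L-position 8 → W
n=14: reaches L-position 9 → W
From 14, the L positions reachable in one move are: 9, 8. Any move reaching one of these is winning.

Remove 5, leaving 9.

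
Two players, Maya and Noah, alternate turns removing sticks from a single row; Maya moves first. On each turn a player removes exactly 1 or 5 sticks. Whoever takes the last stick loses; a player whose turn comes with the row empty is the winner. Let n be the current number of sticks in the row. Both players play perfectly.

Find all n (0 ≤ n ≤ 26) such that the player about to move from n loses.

1, 3, 5, 7, 9, 11, 13, 15, 17, 19, 21, 23, 25

Work bottom-up. With no move the player to move wins. Otherwise the position is W if at least one move leads to an L position for the opponent, and L if every move leads to a W.
n=0: no move; the opponent has just taken the last stick and therefore loses → W
n=1: only reaches 0(W), which is W → L
n=2: reaches L-position 1 → W
n=3: only reaches 2(W), which is W → L
n=4: reaches L-position 3 → W
n=5: only reaches 4(W), 0(W), all W → L
n=6: reaches L-position 5 → W
n=7: only reaches 6(W), 2(W), all W → L
n=8: reaches L-position 7 → W
n=9: only reaches 8(W), 4(W), all W → L
n=10: reaches L-position 9 → W
n=11: only reaches 10(W), 6(W), all W → L
n=12: reaches L-position 11 → W
n=13: only reaches 12(W), 8(W), all W → L
n=14: reaches L-position 13 → W
n=15: only reaches 14(W), 10(W), all W → L
n=16: reaches L-position 15 → W
n=17: only reaches 16(W), 12(W), all W → L
n=18: reaches L-position 17 → W
n=19: only reaches 18(W), 14(W), all W → L
n=20: reaches L-position 19 → W
n=21: only reaches 20(W), 16(W), all W → L
n=22: reaches L-position 21 → W
n=23: only reaches 22(W), 18(W), all W → L
n=24: reaches L-position 23 → W
n=25: only reaches 24(W), 20(W), all W → L
n=26: reaches L-position 25 → W
Reading off the rows marked L gives the requested list; there are 13 such values of n.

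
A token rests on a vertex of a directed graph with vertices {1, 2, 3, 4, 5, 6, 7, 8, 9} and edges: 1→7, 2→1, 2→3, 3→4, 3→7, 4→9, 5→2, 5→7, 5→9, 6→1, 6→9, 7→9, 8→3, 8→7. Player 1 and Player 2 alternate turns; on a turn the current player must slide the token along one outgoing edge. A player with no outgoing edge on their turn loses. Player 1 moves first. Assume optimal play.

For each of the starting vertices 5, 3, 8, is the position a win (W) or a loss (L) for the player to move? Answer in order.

Use the standard recursion: the mover loses at a terminal position; elsewhere, the mover wins exactly when some move hands the opponent an L position.
Every edge goes from a vertex to one that appears earlier in the order 9, 7, 4, 3, 1, 8, 6, 2, 5, so processing vertices in that order labels each vertex after all of its successors.
9: no outgoing edge → L
7: reaches L-position 9 → W
4: reaches L-position 9 → W
3: only reaches 4(W), 7(W), all W → L
1: only reaches 7(W), which is W → L
8: reaches L-position 3 → W
6: reaches L-position 1 → W
2: reaches L-position 1 → W
5: reaches L-position 9 → W

5: W, 3: L, 8: W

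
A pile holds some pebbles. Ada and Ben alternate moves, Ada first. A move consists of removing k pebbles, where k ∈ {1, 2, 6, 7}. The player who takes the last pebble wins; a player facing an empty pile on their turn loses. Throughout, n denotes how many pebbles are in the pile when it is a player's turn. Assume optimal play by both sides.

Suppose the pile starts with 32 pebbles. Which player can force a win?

Positions with no move are L. A position that does have a move is losing for the player to move precisely when every available move leads to a winning position for the opponent. Fill in the labels:
n=0: no move → L
n=1: →0(L), so W
n=2: →0(L), so W
n=3: →2(W), 1(W) — all W, so L
n=4: →3(L), so W
n=5: →3(L), so W
n=6: →0(L), so W
n=7: →0(L), so W
n=8: →7(W), 6(W), 2(W), 1(W) — all W, so L
n=9: →8(L), so W
n=10: →8(L), so W
n=11: →10(W), 9(W), 5(W), 4(W) — all W, so L
n=12: →11(L), so W
n=13: →11(L), so W
n=14: →8(L), so W
n=15: →8(L), so W
n=16: →15(W), 14(W), 10(W), 9(W) — all W, so L
n=17: →16(L), so W
n=18: →16(L), so W
n=19: →18(W), 17(W), 13(W), 12(W) — all W, so L
n=20: →19(L), so W
n=21: →19(L), so W
n=22: →16(L), so W
n=23: →16(L), so W
n=24: →23(W), 22(W), 18(W), 17(W) — all W, so L
n=25: →24(L), so W
n=26: →24(L), so W
n=27: →26(W), 25(W), 21(W), 20(W) — all W, so L
n=28: →27(L), so W
n=29: →27(L), so W
n=30: →24(L), so W
n=31: →24(L), so W
n=32: →31(W), 30(W), 26(W), 25(W) — all W, so L
Every move from 32 reaches a W position, so the mover loses.

Ben wins.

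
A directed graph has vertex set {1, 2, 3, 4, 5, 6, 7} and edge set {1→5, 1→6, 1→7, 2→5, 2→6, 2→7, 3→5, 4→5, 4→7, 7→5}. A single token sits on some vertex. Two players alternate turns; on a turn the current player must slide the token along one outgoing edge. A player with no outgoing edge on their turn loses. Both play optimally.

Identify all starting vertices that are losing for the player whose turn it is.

5, 6

Build the W/L table. Terminal = L. A non-terminal position is W if it has a move to some L; otherwise it is L.
Every edge goes from a vertex to one that appears earlier in the order 5, 6, 7, 4, 2, 3, 1, so processing vertices in that order labels each vertex after all of its successors.
5: no outgoing edge → L
6: no outgoing edge → L
7: can move to 5, which is L ⇒ W
4: can move to 5, which is L ⇒ W
2: can move to 6, which is L ⇒ W
3: can move to 5, which is L ⇒ W
1: can move to 6, which is L ⇒ W
Reading off the rows marked L gives the requested list; there are 2 such vertices.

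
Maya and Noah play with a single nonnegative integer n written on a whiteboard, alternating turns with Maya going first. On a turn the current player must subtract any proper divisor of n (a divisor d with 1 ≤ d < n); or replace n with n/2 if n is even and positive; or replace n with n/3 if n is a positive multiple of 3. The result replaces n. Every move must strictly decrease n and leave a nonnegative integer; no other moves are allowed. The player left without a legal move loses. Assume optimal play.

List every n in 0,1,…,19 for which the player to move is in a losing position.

Label each position W (a win for the player to move) or L (a loss). A position with no legal move is L; any other position is W exactly when some move reaches an L, and L when every move reaches a W.
n=0: no move → L
n=1: no move → L
n=2: →1(L), so W
n=3: →1(L), so W
n=4: →2(W), 3(W) — all W, so L
n=5: →4(L), so W
n=6: →4(L), so W
n=7: →6(W) only, which is W, so L
n=8: →4(L), so W
n=9: →3(W), 6(W), 8(W) — all W, so L
n=10: →9(L), so W
n=11: →10(W) only, which is W, so L
n=12: →4(L), so W
n=13: →12(W) only, which is W, so L
n=14: →7(L), so W
n=15: →5(W), 10(W), 12(W), 14(W) — all W, so L
n=16: →15(L), so W
n=17: →16(W) only, which is W, so L
n=18: →9(L), so W
n=19: →18(W) only, which is W, so L
Reading off the rows marked L gives the requested list; there are 10 such values of n.

0, 1, 4, 7, 9, 11, 13, 15, 17, 19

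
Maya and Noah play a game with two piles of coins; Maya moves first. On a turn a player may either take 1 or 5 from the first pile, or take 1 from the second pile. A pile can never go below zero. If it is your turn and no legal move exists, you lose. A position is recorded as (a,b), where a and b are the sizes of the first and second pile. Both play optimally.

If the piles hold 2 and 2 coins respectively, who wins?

Noah wins.

Classify positions by backward induction: terminal positions (no move available) are L. From any other position, the mover wins iff some move reaches an L.
No move ever increases a pile, so every position that can arise here has a ≤ 2 and b ≤ 2; it is enough to label the cells with 0 ≤ a ≤ 2 and 0 ≤ b ≤ 2.
Every move lowers a or b (never raises either), so fill the grid row by row in increasing a, and left to right within a row: each cell's successors are then already labelled.
      b=0  b=1  b=2
a=0:    L    W    L
a=1:    W    L    W
a=2:    L    W    L
Cells with no legal move (terminal, hence L): (0,0).
The remaining L cells, each justified by listing all of its moves:
(0,2): the only move is to (0,1)(W), a W ⇒ L
(1,1): moves to (0,1)(W), (1,0)(W); every one is W ⇒ L
(2,0): the only move is to (1,0)(W), a W ⇒ L
(2,2): moves to (1,2)(W), (2,1)(W); every one is W ⇒ L
Every other cell has at least one move into one of the L cells above, so it is W.
Every move from (2,2) reaches a W position, so the mover loses.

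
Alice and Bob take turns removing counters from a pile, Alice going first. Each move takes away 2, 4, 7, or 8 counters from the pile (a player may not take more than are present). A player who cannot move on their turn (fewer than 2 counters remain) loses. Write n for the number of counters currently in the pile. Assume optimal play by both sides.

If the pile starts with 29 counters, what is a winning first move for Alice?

Remove 7, leaving 22.

Positions with no move are L. A position that does have a move is losing for the player to move precisely when every available move leads to a winning position for the opponent. Fill in the labels:
n=0: no move → L
n=1: no move → L
n=2: can move to 0, which is L ⇒ W
n=3: can move to 1, which is L ⇒ W
n=4: can move to 0, which is L ⇒ W
n=5: can move to 1, which is L ⇒ W
n=6: moves to 4(W), 2(W); every one is W ⇒ L
n=7: can move to 0, which is L ⇒ W
n=8: can move to 6, which is L ⇒ W
n=9: can move to 1, which is L ⇒ W
n=10: can move to 6, which is L ⇒ W
n=11: moves to 9(W), 7(W), 4(W), 3(W); every one is W ⇒ L
n=12: moves to 10(W), 8(W), 5(W), 4(W); every one is W ⇒ L
n=13: can move to 11, which is L ⇒ W
n=14: can move to 12, which is L ⇒ W
n=15: can move to 11, which is L ⇒ W
n=16: can move to 12, which is L ⇒ W
n=17: moves to 15(W), 13(W), 10(W), 9(W); every one is W ⇒ L
n=18: can move to 11, which is L ⇒ W
n=19: can move to 17, which is L ⇒ W
n=20: can move to 12, which is L ⇒ W
n=21: can move to 17, which is L ⇒ W
n=22: moves to 20(W), 18(W), 15(W), 14(W); every one is W ⇒ L
n=23: moves to 21(W), 19(W), 16(W), 15(W); every one is W ⇒ L
n=24: can move to 22, which is L ⇒ W
n=25: can move to 23, which is L ⇒ W
n=26: can move to 22, which is L ⇒ W
n=27: can move to 23, which is L ⇒ W
n=28: moves to 26(W), 24(W), 21(W), 20(W); every one is W ⇒ L
n=29: can move to 22, which is L ⇒ W
From 29, the L positions reachable in one move are: 22.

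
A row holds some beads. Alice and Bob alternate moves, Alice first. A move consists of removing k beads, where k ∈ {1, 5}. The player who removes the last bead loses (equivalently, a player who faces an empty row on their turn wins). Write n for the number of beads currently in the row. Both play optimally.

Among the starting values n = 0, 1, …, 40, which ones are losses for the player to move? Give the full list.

Use the standard recursion: the mover wins at a terminal position; elsewhere, the mover wins exactly when some move hands the opponent an L position.
n=0: no move; the opponent has just taken the last bead and therefore loses → W
n=1: the only move is to 0(W), a W ⇒ L
n=2: can move to 1, which is L ⇒ W
n=3: the only move is to 2(W), a W ⇒ L
n=4: can move to 3, which is L ⇒ W
n=5: moves to 4(W), 0(W); every one is W ⇒ L
n=6: can move to 5, which is L ⇒ W
n=7: moves to 6(W), 2(W); every one is W ⇒ L
n=8: can move to 7, which is L ⇒ W
n=9: moves to 8(W), 4(W); every one is W ⇒ L
n=10: can move to 9, which is L ⇒ W
n=11: moves to 10(W), 6(W); every one is W ⇒ L
n=12: can move to 11, which is L ⇒ W
n=13: moves to 12(W), 8(W); every one is W ⇒ L
n=14: can move to 13, which is L ⇒ W
n=15: moves to 14(W), 10(W); every one is W ⇒ L
n=16: can move to 15, which is L ⇒ W
n=17: moves to 16(W), 12(W); every one is W ⇒ L
n=18: can move to 17, which is L ⇒ W
n=19: moves to 18(W), 14(W); every one is W ⇒ L
n=20: can move to 19, which is L ⇒ W
n=21: moves to 20(W), 16(W); every one is W ⇒ L
n=22: can move to 21, which is L ⇒ W
n=23: moves to 22(W), 18(W); every one is W ⇒ L
n=24: can move to 23, which is L ⇒ W
n=25: moves to 24(W), 20(W); every one is W ⇒ L
n=26: can move to 25, which is L ⇒ W
n=27: moves to 26(W), 22(W); every one is W ⇒ L
n=28: can move to 27, which is L ⇒ W
n=29: moves to 28(W), 24(W); every one is W ⇒ L
n=30: can move to 29, which is L ⇒ W
n=31: moves to 30(W), 26(W); every one is W ⇒ L
n=32: can move to 31, which is L ⇒ W
n=33: moves to 32(W), 28(W); every one is W ⇒ L
n=34: can move to 33, which is L ⇒ W
n=35: moves to 34(W), 30(W); every one is W ⇒ L
n=36: can move to 35, which is L ⇒ W
n=37: moves to 36(W), 32(W); every one is W ⇒ L
n=38: can move to 37, which is L ⇒ W
n=39: moves to 38(W), 34(W); every one is W ⇒ L
n=40: can move to 39, which is L ⇒ W
The losing starting values of n are exactly the entries labelled L in this table (20 of them).

1, 3, 5, 7, 9, 11, 13, 15, 17, 19, 21, 23, 25, 27, 29, 31, 33, 35, 37, 39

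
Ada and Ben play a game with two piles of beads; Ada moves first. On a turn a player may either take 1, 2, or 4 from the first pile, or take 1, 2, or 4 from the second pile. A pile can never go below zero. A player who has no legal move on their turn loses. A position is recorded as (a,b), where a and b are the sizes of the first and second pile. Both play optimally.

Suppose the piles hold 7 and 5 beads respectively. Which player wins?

Build the W/L table. Terminal = L. A non-terminal position is W if it has a move to some L; otherwise it is L.
No move ever increases a pile, so every position that can arise here has a ≤ 7 and b ≤ 5; it is enough to label the cells with 0 ≤ a ≤ 7 and 0 ≤ b ≤ 5.
Every move lowers a or b (never raises either), so fill the grid row by row in increasing a, and left to right within a row: each cell's successors are then already labelled.
      b=0  b=1  b=2  b=3  b=4  b=5
a=0:    L    W    W    L    W    W
a=1:    W    L    W    W    L    W
a=2:    W    W    L    W    W    L
a=3:    L    W    W    L    W    W
a=4:    W    L    W    W    L    W
a=5:    W    W    L    W    W    L
a=6:    L    W    W    L    W    W
a=7:    W    L    W    W    L    W
Cells with no legal move (terminal, hence L): (0,0).
The remaining L cells, each justified by listing all of its moves:
(0,3): moves to (0,2)(W), (0,1)(W); every one is W ⇒ L
(1,1): moves to (0,1)(W), (1,0)(W); every one is W ⇒ L
(1,4): moves to (0,4)(W), (1,3)(W), (1,2)(W), (1,0)(W); every one is W ⇒ L
(2,2): moves to (1,2)(W), (0,2)(W), (2,1)(W), (2,0)(W); every one is W ⇒ L
(2,5): moves to (1,5)(W), (0,5)(W), (2,4)(W), (2,3)(W), (2,1)(W); every one is W ⇒ L
(3,0): moves to (2,0)(W), (1,0)(W); every one is W ⇒ L
(3,3): moves to (2,3)(W), (1,3)(W), (3,2)(W), (3,1)(W); every one is W ⇒ L
(4,1): moves to (3,1)(W), (2,1)(W), (0,1)(W), (4,0)(W); every one is W ⇒ L
(4,4): moves to (3,4)(W), (2,4)(W), (0,4)(W), (4,3)(W), (4,2)(W), (4,0)(W); every one is W ⇒ L
(5,2): moves to (4,2)(W), (3,2)(W), (1,2)(W), (5,1)(W), (5,0)(W); every one is W ⇒ L
(5,5): moves to (4,5)(W), (3,5)(W), (1,5)(W), (5,4)(W), (5,3)(W), (5,1)(W); every one is W ⇒ L
(6,0): moves to (5,0)(W), (4,0)(W), (2,0)(W); every one is W ⇒ L
(6,3): moves to (5,3)(W), (4,3)(W), (2,3)(W), (6,2)(W), (6,1)(W); every one is W ⇒ L
(7,1): moves to (6,1)(W), (5,1)(W), (3,1)(W), (7,0)(W); every one is W ⇒ L
(7,4): moves to (6,4)(W), (5,4)(W), (3,4)(W), (7,3)(W), (7,2)(W), (7,0)(W); every one is W ⇒ L
Every other cell has at least one move into one of the L cells above, so it is W.
The starting position (7,5) is W: Ada should move to (5,5), handing over an L position.

Ada wins.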